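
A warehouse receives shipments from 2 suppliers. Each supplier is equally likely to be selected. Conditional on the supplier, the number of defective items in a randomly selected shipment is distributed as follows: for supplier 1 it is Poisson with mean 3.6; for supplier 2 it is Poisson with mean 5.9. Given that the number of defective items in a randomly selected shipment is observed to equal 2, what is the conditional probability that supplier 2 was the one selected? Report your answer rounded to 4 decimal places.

0.2122

Likelihoods P(X=2 | ·): 1: 0.177058; 2: 0.04768.
Posterior ∝ prior × likelihood. Numerator for 2: 0.5·0.04768 = 0.02384.
Normalizing constant: 0.5·0.177058 + 0.5·0.04768 = 0.112369.
P(2 | observation) = 0.02384 / 0.112369 = 0.212159.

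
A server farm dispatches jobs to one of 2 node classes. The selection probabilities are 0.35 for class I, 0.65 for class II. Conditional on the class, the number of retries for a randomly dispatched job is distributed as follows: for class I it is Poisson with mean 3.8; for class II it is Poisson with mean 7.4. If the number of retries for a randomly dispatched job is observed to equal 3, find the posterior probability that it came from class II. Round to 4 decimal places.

0.2726

Likelihoods P(X=3 | ·): I: 0.204588; II: 0.0412824.
Posterior ∝ prior × likelihood. Numerator for II: 0.65·0.0412824 = 0.0268335.
Normalizing constant: 0.35·0.204588 + 0.65·0.0412824 = 0.0984394.
P(II | observation) = 0.0268335 / 0.0984394 = 0.272589.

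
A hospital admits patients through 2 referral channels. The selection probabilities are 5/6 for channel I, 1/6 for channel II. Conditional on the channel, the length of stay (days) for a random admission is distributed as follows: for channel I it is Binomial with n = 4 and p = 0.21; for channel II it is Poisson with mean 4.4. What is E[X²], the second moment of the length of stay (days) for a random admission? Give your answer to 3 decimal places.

5.101

For each component E[X²] = Var + (mean)², giving I: 1.3692; II: 23.76.
Overall E[X²] = 0.833333·1.3692 + 0.166667·23.76 = 5.101.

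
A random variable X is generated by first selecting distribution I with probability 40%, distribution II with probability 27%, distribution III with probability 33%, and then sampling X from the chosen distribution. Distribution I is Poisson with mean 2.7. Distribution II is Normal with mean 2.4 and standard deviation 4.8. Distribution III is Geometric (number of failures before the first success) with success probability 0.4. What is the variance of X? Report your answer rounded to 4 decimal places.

8.8103

Per component, I: μ=2.7, E[X²]=9.99; II: μ=2.4, E[X²]=28.8; III: μ=1.5, E[X²]=6.
E[X] = 0.4·2.7 + 0.27·2.4 + 0.33·1.5 = 2.223.
E[X²] = 0.4·9.99 + 0.27·28.8 + 0.33·6 = 13.752.
Var(X) = E[X²] − (E[X])² = 13.752 − 4.94173 = 8.81027.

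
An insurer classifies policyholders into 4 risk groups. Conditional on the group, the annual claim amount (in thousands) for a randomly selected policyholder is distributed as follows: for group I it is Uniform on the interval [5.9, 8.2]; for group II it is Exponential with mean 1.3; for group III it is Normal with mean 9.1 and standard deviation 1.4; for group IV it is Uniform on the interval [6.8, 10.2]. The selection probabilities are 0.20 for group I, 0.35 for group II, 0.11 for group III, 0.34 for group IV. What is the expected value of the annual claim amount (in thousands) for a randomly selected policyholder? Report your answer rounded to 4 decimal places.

5.7560

Component means — I: 7.05; II: 1.3; III: 9.1; IV: 8.5.
E[X] = 0.2·7.05 + 0.35·1.3 + 0.11·9.1 + 0.34·8.5 = 5.756.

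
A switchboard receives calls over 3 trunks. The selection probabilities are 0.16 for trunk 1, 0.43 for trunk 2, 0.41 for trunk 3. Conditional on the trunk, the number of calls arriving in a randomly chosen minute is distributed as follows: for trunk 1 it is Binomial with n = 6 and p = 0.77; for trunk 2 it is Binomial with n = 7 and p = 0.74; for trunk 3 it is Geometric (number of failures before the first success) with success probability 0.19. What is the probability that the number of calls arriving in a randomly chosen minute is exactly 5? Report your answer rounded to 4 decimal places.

0.2224

Conditional on each trunk, P(X = 5): 1: 0.373536; 2: 0.31501; 3: 0.0662489.
By total probability, P(X = 5) = 0.16·0.373536 + 0.43·0.31501 + 0.41·0.0662489 = 0.222382.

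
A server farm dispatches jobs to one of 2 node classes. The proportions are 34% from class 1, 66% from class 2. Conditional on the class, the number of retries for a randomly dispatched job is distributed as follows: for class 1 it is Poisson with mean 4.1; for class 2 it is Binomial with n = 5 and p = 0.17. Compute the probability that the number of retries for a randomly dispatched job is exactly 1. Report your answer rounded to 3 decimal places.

0.289

Conditional on each class, P(X = 1): 1: 0.067948; 2: 0.403396.
By total probability, P(X = 1) = 0.34·0.067948 + 0.66·0.403396 = 0.289343.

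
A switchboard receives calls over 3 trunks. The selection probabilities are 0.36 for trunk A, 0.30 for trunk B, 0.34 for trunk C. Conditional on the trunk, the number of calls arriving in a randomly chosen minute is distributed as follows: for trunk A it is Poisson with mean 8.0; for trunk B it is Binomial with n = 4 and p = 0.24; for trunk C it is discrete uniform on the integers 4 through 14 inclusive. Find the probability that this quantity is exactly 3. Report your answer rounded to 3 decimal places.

Conditional on each trunk, P(X = 3): A: 0.0286261; B: 0.042025; C: 0.
By total probability, P(X = 3) = 0.36·0.0286261 + 0.3·0.042025 + 0.34·0 = 0.0229129.

0.023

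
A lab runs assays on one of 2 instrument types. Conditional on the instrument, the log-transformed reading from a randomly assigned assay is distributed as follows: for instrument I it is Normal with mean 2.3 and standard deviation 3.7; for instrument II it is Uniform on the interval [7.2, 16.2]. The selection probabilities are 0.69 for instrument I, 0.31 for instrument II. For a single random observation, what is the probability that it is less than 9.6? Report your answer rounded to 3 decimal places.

0.756

Conditional on each instrument, P(X < 9.6): I: 0.975751; II: 0.266667.
By total probability, P(X < 9.6) = 0.69·0.975751 + 0.31·0.266667 = 0.755935.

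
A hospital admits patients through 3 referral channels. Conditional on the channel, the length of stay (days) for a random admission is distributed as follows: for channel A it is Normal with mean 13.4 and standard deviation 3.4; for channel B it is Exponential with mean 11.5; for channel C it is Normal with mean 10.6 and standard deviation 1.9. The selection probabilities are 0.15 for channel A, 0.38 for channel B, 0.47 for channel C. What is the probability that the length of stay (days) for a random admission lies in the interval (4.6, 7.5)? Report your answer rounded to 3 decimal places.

Conditional on each channel, P(4.6 < X < 7.5): A: 0.0365209; B: 0.149408; C: 0.0505895.
By total probability, P(4.6 < X < 7.5) = 0.15·0.0365209 + 0.38·0.149408 + 0.47·0.0505895 = 0.0860302.

0.086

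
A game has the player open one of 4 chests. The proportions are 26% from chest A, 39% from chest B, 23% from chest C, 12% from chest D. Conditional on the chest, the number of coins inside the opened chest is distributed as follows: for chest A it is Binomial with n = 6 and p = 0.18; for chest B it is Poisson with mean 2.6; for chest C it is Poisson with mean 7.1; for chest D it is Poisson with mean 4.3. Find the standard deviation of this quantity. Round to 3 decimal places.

2.879

Per component, A: μ=1.08, E[X²]=2.052; B: μ=2.6, E[X²]=9.36; C: μ=7.1, E[X²]=57.51; D: μ=4.3, E[X²]=22.79.
E[X] = 0.26·1.08 + 0.39·2.6 + 0.23·7.1 + 0.12·4.3 = 3.4438.
E[X²] = 0.26·2.052 + 0.39·9.36 + 0.23·57.51 + 0.12·22.79 = 20.146.
Var(X) = E[X²] − (E[X])² = 20.146 − 11.8598 = 8.28626.
SD(X) = √8.28626 = 2.87859.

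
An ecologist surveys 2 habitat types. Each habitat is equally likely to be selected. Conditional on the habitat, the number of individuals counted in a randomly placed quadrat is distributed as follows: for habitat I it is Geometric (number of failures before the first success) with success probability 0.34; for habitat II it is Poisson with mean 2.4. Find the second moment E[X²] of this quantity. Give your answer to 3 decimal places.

8.819

For each component E[X²] = Var + (mean)², giving I: 9.47751; II: 8.16.
Overall E[X²] = 0.5·9.47751 + 0.5·8.16 = 8.81875.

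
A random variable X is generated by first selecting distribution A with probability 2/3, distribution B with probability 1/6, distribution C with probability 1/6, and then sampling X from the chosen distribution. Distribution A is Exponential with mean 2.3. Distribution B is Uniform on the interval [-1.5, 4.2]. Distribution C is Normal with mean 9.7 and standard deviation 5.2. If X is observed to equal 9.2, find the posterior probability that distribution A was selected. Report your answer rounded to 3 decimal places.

0.294

Likelihoods f(9.2 | ·): A: 0.00796332; B: 0; C: 0.0763658.
Posterior ∝ prior × likelihood. Numerator for A: 0.666667·0.00796332 = 0.00530888.
Normalizing constant: 0.666667·0.00796332 + 0.166667·0 + 0.166667·0.0763658 = 0.0180365.
P(A | observation) = 0.00530888 / 0.0180365 = 0.294341.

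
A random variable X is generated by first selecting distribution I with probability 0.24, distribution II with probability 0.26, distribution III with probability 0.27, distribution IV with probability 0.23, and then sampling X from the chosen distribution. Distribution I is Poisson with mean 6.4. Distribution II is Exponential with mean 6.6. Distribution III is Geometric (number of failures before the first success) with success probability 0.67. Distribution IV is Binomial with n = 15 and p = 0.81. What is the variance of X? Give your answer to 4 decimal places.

30.5797

Per component, I: μ=6.4, E[X²]=47.36; II: μ=6.6, E[X²]=87.12; III: μ=0.492537, E[X²]=0.977723; IV: μ=12.15, E[X²]=149.931.
E[X] = 0.24·6.4 + 0.26·6.6 + 0.27·0.492537 + 0.23·12.15 = 6.17949.
E[X²] = 0.24·47.36 + 0.26·87.12 + 0.27·0.977723 + 0.23·149.931 = 68.7657.
Var(X) = E[X²] − (E[X])² = 68.7657 − 38.186 = 30.5797.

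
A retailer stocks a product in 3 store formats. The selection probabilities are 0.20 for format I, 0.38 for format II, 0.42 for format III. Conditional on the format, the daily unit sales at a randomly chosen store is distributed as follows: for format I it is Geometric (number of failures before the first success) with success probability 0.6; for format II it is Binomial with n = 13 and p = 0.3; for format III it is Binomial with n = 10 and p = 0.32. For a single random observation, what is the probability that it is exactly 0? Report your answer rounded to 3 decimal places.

Conditional on each format, P(X = 0): I: 0.6; II: 0.0096889; III: 0.0211392.
By total probability, P(X = 0) = 0.2·0.6 + 0.38·0.0096889 + 0.42·0.0211392 = 0.13256.

0.133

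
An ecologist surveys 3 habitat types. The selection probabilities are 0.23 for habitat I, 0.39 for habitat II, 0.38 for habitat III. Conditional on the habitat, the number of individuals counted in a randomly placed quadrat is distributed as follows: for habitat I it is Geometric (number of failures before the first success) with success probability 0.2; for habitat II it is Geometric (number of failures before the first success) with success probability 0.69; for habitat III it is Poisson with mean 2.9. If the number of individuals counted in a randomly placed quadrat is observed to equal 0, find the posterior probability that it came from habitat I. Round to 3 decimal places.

Likelihoods P(X=0 | ·): I: 0.2; II: 0.69; III: 0.0550232.
Posterior ∝ prior × likelihood. Numerator for I: 0.23·0.2 = 0.046.
Normalizing constant: 0.23·0.2 + 0.39·0.69 + 0.38·0.0550232 = 0.336009.
P(I | observation) = 0.046 / 0.336009 = 0.136901.

0.137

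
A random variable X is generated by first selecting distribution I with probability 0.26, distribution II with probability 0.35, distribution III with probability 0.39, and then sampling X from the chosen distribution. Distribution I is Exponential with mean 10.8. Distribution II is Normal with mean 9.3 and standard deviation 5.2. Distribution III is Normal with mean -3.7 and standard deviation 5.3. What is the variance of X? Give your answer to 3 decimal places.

95.338

Per component, I: μ=10.8, E[X²]=233.28; II: μ=9.3, E[X²]=113.53; III: μ=-3.7, E[X²]=41.78.
E[X] = 0.26·10.8 + 0.35·9.3 + 0.39·-3.7 = 4.62.
E[X²] = 0.26·233.28 + 0.35·113.53 + 0.39·41.78 = 116.683.
Var(X) = E[X²] − (E[X])² = 116.683 − 21.3444 = 95.3381.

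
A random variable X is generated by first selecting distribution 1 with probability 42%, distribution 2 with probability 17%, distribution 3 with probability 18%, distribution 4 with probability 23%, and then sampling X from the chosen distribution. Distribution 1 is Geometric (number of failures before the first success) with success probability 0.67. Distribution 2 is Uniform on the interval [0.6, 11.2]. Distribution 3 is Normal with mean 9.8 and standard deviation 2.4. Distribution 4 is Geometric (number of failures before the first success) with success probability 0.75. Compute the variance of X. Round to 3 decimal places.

Per component, 1: μ=0.492537, E[X²]=0.977723; 2: μ=5.9, E[X²]=44.1733; 3: μ=9.8, E[X²]=101.8; 4: μ=0.333333, E[X²]=0.555556.
E[X] = 0.42·0.492537 + 0.17·5.9 + 0.18·9.8 + 0.23·0.333333 = 3.05053.
E[X²] = 0.42·0.977723 + 0.17·44.1733 + 0.18·101.8 + 0.23·0.555556 = 26.3719.
Var(X) = E[X²] − (E[X])² = 26.3719 − 9.30575 = 17.0661.

17.066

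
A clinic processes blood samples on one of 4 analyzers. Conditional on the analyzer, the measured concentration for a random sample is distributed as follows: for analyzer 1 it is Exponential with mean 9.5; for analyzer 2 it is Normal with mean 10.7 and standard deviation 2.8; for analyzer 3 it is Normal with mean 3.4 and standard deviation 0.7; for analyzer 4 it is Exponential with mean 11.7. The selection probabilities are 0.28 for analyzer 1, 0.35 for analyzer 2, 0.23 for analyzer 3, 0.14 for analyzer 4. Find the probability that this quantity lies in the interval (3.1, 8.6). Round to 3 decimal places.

Conditional on each analyzer, P(3.1 < X < 8.6): 1: 0.317142; 2: 0.223306; 3: 0.665882; 4: 0.287754.
By total probability, P(3.1 < X < 8.6) = 0.28·0.317142 + 0.35·0.223306 + 0.23·0.665882 + 0.14·0.287754 = 0.360395.

0.360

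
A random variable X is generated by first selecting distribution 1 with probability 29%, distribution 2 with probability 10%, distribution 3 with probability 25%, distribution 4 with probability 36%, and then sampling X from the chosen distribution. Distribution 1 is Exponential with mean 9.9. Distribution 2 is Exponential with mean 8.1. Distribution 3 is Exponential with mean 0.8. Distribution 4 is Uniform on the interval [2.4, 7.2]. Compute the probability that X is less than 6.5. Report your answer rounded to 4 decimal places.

Conditional on each component, P(X < 6.5): 1: 0.481371; 2: 0.551779; 3: 0.999704; 4: 0.854167.
By total probability, P(X < 6.5) = 0.29·0.481371 + 0.1·0.551779 + 0.25·0.999704 + 0.36·0.854167 = 0.752201.

0.7522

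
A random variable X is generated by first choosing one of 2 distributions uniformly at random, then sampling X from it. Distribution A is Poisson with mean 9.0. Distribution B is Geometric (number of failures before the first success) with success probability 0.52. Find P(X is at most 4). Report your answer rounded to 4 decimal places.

Conditional on each component, P(X ≤ 4): A: 0.0549636; B: 0.97452.
By total probability, P(X ≤ 4) = 0.5·0.0549636 + 0.5·0.97452 = 0.514742.

0.5147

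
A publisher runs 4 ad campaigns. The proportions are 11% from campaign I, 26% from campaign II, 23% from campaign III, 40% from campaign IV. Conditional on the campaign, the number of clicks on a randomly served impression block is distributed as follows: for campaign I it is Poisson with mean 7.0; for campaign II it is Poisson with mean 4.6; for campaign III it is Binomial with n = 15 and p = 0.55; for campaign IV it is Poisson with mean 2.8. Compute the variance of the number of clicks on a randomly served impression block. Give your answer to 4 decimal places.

8.7866

Per component, I: μ=7, E[X²]=56; II: μ=4.6, E[X²]=25.76; III: μ=8.25, E[X²]=71.775; IV: μ=2.8, E[X²]=10.64.
E[X] = 0.11·7 + 0.26·4.6 + 0.23·8.25 + 0.4·2.8 = 4.9835.
E[X²] = 0.11·56 + 0.26·25.76 + 0.23·71.775 + 0.4·10.64 = 33.6219.
Var(X) = E[X²] − (E[X])² = 33.6219 − 24.8353 = 8.78658.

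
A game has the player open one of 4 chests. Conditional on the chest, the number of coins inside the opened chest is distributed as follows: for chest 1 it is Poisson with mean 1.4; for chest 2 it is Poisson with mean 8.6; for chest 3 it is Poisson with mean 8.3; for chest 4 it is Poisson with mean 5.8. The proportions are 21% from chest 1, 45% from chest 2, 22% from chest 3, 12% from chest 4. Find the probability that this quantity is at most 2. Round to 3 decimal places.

Conditional on each chest, P(X ≤ 2): 1: 0.833498; 2: 0.00857565; 3: 0.0108714; 4: 0.0715108.
By total probability, P(X ≤ 2) = 0.21·0.833498 + 0.45·0.00857565 + 0.22·0.0108714 + 0.12·0.0715108 = 0.189867.

0.190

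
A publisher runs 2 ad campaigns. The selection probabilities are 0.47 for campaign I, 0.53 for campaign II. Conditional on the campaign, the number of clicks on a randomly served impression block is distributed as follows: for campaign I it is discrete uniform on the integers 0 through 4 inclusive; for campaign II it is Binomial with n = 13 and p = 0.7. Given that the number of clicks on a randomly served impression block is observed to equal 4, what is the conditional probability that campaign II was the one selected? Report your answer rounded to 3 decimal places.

Likelihoods P(X=4 | ·): I: 0.2; II: 0.00337901.
Posterior ∝ prior × likelihood. Numerator for II: 0.53·0.00337901 = 0.00179088.
Normalizing constant: 0.47·0.2 + 0.53·0.00337901 = 0.0957909.
P(II | observation) = 0.00179088 / 0.0957909 = 0.0186957.

0.019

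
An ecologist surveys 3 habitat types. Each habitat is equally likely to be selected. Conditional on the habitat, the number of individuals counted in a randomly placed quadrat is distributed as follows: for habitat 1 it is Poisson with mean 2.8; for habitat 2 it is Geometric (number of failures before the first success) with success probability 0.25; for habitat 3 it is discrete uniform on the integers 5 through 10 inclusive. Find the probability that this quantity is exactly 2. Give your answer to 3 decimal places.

Conditional on each habitat, P(X = 2): 1: 0.238375; 2: 0.140625; 3: 0.
By total probability, P(X = 2) = 0.333333·0.238375 + 0.333333·0.140625 + 0.333333·0 = 0.126333.

0.126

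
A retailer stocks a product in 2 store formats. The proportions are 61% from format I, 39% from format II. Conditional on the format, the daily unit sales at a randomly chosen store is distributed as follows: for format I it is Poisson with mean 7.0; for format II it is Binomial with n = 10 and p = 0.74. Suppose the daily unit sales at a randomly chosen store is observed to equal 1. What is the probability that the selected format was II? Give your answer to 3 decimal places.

0.004

Likelihoods P(X=1 | ·): I: 0.00638317; II: 4.01783e-05.
Posterior ∝ prior × likelihood. Numerator for II: 0.39·4.01783e-05 = 1.56695e-05.
Normalizing constant: 0.61·0.00638317 + 0.39·4.01783e-05 = 0.00390941.
P(II | observation) = 1.56695e-05 / 0.00390941 = 0.00400817.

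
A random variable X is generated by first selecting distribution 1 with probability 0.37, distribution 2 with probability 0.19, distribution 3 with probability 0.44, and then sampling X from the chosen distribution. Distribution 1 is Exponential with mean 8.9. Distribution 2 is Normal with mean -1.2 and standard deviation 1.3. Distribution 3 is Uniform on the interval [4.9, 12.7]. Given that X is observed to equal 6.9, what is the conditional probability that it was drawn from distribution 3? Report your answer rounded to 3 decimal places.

Likelihoods f(6.9 | ·): 1: 0.0517499; 2: 1.13965e-09; 3: 0.128205.
Posterior ∝ prior × likelihood. Numerator for 3: 0.44·0.128205 = 0.0564103.
Normalizing constant: 0.37·0.0517499 + 0.19·1.13965e-09 + 0.44·0.128205 = 0.0755577.
P(3 | observation) = 0.0564103 / 0.0755577 = 0.746585.

0.747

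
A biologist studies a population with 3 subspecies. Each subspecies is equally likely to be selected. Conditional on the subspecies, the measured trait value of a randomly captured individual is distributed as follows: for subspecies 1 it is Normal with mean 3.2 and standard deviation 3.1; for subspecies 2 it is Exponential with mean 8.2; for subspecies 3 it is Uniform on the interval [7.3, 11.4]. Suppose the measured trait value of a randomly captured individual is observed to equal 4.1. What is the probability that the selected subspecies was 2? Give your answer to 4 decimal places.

Likelihoods f(4.1 | ·): 1: 0.12338; 2: 0.0739672; 3: 0.
Posterior ∝ prior × likelihood. Numerator for 2: 0.333333·0.0739672 = 0.0246557.
Normalizing constant: 0.333333·0.12338 + 0.333333·0.0739672 + 0.333333·0 = 0.0657825.
P(2 | observation) = 0.0246557 / 0.0657825 = 0.374807.

0.3748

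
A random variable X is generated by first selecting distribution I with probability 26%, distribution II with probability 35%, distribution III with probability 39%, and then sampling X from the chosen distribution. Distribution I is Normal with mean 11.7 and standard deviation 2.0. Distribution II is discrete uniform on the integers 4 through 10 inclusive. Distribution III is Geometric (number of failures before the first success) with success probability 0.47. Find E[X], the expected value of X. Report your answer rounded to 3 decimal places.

5.932

Component means — I: 11.7; II: 7; III: 1.12766.
E[X] = 0.26·11.7 + 0.35·7 + 0.39·1.12766 = 5.93179.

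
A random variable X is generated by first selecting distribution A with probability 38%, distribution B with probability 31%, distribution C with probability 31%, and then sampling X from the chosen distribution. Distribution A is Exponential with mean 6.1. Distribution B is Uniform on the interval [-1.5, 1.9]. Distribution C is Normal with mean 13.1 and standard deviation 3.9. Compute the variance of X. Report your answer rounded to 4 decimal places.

Per component, A: μ=6.1, E[X²]=74.42; B: μ=0.2, E[X²]=1.00333; C: μ=13.1, E[X²]=186.82.
E[X] = 0.38·6.1 + 0.31·0.2 + 0.31·13.1 = 6.441.
E[X²] = 0.38·74.42 + 0.31·1.00333 + 0.31·186.82 = 86.5048.
Var(X) = E[X²] − (E[X])² = 86.5048 − 41.4865 = 45.0184.

45.0184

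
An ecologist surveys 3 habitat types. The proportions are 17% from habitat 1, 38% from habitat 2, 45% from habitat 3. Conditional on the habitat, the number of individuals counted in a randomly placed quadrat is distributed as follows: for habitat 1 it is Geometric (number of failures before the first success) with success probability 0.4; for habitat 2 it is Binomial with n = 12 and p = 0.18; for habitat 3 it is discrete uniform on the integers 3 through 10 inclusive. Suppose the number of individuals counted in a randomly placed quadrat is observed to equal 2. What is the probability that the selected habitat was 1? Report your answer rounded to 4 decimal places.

0.1798

Likelihoods P(X=2 | ·): 1: 0.144; 2: 0.293919; 3: 0.
Posterior ∝ prior × likelihood. Numerator for 1: 0.17·0.144 = 0.02448.
Normalizing constant: 0.17·0.144 + 0.38·0.293919 + 0.45·0 = 0.136169.
P(1 | observation) = 0.02448 / 0.136169 = 0.179776.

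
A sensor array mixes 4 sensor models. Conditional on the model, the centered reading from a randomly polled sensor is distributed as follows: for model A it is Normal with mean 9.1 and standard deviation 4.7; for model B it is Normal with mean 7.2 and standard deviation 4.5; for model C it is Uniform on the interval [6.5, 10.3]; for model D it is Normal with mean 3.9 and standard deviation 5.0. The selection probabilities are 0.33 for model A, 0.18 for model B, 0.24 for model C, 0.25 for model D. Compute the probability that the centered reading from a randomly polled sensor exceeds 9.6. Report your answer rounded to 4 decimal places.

0.2805

Conditional on each model, P(X > 9.6): A: 0.457639; B: 0.296901; C: 0.184211; D: 0.127143.
By total probability, P(X > 9.6) = 0.33·0.457639 + 0.18·0.296901 + 0.24·0.184211 + 0.25·0.127143 = 0.28046.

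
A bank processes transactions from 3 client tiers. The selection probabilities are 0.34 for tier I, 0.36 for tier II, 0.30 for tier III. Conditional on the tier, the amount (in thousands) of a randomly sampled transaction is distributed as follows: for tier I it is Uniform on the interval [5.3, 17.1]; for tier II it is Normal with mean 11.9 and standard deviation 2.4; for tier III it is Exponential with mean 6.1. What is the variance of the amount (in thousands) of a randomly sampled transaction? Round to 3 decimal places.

Per component, I: μ=11.2, E[X²]=137.043; II: μ=11.9, E[X²]=147.37; III: μ=6.1, E[X²]=74.42.
E[X] = 0.34·11.2 + 0.36·11.9 + 0.3·6.1 = 9.922.
E[X²] = 0.34·137.043 + 0.36·147.37 + 0.3·74.42 = 121.974.
Var(X) = E[X²] − (E[X])² = 121.974 − 98.4461 = 23.5278.

23.528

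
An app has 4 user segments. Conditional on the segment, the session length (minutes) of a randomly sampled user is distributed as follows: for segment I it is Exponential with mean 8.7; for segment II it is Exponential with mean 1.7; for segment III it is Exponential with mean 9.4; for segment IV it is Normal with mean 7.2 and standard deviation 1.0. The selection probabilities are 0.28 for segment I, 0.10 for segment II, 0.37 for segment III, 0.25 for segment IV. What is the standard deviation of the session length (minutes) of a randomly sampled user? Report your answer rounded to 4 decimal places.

Per component, I: μ=8.7, E[X²]=151.38; II: μ=1.7, E[X²]=5.78; III: μ=9.4, E[X²]=176.72; IV: μ=7.2, E[X²]=52.84.
E[X] = 0.28·8.7 + 0.1·1.7 + 0.37·9.4 + 0.25·7.2 = 7.884.
E[X²] = 0.28·151.38 + 0.1·5.78 + 0.37·176.72 + 0.25·52.84 = 121.561.
Var(X) = E[X²] − (E[X])² = 121.561 − 62.1575 = 59.4033.
SD(X) = √59.4033 = 7.70736.

7.7074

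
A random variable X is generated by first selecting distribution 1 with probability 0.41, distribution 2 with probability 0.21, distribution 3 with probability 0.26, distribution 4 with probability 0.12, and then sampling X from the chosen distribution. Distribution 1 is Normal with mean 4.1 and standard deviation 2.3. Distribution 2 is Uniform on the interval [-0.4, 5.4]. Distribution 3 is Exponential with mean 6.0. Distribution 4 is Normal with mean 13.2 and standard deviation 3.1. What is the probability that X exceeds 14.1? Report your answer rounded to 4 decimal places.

Conditional on each component, P(X > 14.1): 1: 6.87468e-06; 2: 0; 3: 0.0953692; 4: 0.385785.
By total probability, P(X > 14.1) = 0.41·6.87468e-06 + 0.21·0 + 0.26·0.0953692 + 0.12·0.385785 = 0.071093.

0.0711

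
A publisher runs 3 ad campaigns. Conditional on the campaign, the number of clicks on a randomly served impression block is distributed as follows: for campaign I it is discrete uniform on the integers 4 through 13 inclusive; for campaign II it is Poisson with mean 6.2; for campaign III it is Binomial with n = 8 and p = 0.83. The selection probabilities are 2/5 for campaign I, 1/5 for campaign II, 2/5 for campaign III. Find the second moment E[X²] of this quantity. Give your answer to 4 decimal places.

59.2154

For each component E[X²] = Var + (mean)², giving I: 80.5; II: 44.64; III: 45.2184.
Overall E[X²] = 0.4·80.5 + 0.2·44.64 + 0.4·45.2184 = 59.2154.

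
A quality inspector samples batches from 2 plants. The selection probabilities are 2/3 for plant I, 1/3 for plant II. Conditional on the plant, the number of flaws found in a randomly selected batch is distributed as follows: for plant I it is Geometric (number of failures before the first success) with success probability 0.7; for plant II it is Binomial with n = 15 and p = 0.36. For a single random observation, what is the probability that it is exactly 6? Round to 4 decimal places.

0.0658

Conditional on each plant, P(X = 6): I: 0.0005103; II: 0.196263.
By total probability, P(X = 6) = 0.666667·0.0005103 + 0.333333·0.196263 = 0.0657613.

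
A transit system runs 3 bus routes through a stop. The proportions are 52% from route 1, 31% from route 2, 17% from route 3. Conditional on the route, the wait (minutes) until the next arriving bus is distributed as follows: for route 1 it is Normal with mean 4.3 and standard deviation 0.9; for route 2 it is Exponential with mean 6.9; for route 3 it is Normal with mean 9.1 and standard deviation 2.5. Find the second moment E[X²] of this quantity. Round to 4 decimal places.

54.6944

For each component E[X²] = Var + (mean)², giving 1: 19.3; 2: 95.22; 3: 89.06.
Overall E[X²] = 0.52·19.3 + 0.31·95.22 + 0.17·89.06 = 54.6944.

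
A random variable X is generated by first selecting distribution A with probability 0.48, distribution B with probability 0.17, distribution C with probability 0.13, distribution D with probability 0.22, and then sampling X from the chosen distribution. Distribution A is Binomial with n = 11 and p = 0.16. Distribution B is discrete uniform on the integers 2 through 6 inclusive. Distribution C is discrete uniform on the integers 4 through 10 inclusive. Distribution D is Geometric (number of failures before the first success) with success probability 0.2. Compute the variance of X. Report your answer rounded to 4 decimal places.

9.0786

Per component, A: μ=1.76, E[X²]=4.576; B: μ=4, E[X²]=18; C: μ=7, E[X²]=53; D: μ=4, E[X²]=36.
E[X] = 0.48·1.76 + 0.17·4 + 0.13·7 + 0.22·4 = 3.3148.
E[X²] = 0.48·4.576 + 0.17·18 + 0.13·53 + 0.22·36 = 20.0665.
Var(X) = E[X²] − (E[X])² = 20.0665 − 10.9879 = 9.07858.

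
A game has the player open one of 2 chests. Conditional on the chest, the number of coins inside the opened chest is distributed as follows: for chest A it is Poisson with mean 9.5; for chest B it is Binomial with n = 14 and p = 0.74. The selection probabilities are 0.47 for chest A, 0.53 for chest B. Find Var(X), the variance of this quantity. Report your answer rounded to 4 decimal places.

Per component, A: μ=9.5, E[X²]=99.75; B: μ=10.36, E[X²]=110.023.
E[X] = 0.47·9.5 + 0.53·10.36 = 9.9558.
E[X²] = 0.47·99.75 + 0.53·110.023 = 105.195.
Var(X) = E[X²] − (E[X])² = 105.195 − 99.118 = 6.07684.

6.0768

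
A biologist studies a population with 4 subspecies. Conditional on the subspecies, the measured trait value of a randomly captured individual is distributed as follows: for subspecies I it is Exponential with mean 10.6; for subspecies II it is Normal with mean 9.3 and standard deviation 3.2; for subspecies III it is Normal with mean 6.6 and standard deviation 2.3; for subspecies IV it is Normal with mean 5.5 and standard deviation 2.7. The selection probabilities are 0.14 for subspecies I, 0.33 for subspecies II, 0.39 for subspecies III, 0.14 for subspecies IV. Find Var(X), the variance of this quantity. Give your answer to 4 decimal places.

25.3262

Per component, I: μ=10.6, E[X²]=224.72; II: μ=9.3, E[X²]=96.73; III: μ=6.6, E[X²]=48.85; IV: μ=5.5, E[X²]=37.54.
E[X] = 0.14·10.6 + 0.33·9.3 + 0.39·6.6 + 0.14·5.5 = 7.897.
E[X²] = 0.14·224.72 + 0.33·96.73 + 0.39·48.85 + 0.14·37.54 = 87.6888.
Var(X) = E[X²] − (E[X])² = 87.6888 − 62.3626 = 25.3262.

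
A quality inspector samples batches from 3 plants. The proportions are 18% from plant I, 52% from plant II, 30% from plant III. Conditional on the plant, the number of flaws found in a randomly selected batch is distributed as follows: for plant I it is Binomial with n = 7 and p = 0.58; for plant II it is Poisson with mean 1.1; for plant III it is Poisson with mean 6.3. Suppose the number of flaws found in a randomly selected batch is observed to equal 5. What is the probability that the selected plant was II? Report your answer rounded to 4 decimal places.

0.0253

Likelihoods P(X=5 | ·): I: 0.243141; II: 0.00446744; III: 0.151868.
Posterior ∝ prior × likelihood. Numerator for II: 0.52·0.00446744 = 0.00232307.
Normalizing constant: 0.18·0.243141 + 0.52·0.00446744 + 0.3·0.151868 = 0.0916488.
P(II | observation) = 0.00232307 / 0.0916488 = 0.0253475.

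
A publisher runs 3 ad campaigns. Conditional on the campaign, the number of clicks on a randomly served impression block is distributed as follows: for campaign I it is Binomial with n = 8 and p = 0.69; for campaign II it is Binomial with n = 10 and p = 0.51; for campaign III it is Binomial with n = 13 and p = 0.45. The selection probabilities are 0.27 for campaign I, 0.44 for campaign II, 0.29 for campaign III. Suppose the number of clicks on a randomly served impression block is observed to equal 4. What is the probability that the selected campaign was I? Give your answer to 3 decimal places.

Likelihoods P(X=4 | ·): I: 0.146535; II: 0.196642; III: 0.135027.
Posterior ∝ prior × likelihood. Numerator for I: 0.27·0.146535 = 0.0395644.
Normalizing constant: 0.27·0.146535 + 0.44·0.196642 + 0.29·0.135027 = 0.165245.
P(I | observation) = 0.0395644 / 0.165245 = 0.239429.

0.239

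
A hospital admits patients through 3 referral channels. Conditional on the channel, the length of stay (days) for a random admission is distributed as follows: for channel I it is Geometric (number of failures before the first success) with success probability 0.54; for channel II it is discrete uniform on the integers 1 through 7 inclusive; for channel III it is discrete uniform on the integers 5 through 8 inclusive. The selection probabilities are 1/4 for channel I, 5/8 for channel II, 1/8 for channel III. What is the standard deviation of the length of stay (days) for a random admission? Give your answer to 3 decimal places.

Per component, I: μ=0.851852, E[X²]=2.30316; II: μ=4, E[X²]=20; III: μ=6.5, E[X²]=43.5.
E[X] = 0.25·0.851852 + 0.625·4 + 0.125·6.5 = 3.52546.
E[X²] = 0.25·2.30316 + 0.625·20 + 0.125·43.5 = 18.5133.
Var(X) = E[X²] − (E[X])² = 18.5133 − 12.4289 = 6.0844.
SD(X) = √6.0844 = 2.46666.

2.467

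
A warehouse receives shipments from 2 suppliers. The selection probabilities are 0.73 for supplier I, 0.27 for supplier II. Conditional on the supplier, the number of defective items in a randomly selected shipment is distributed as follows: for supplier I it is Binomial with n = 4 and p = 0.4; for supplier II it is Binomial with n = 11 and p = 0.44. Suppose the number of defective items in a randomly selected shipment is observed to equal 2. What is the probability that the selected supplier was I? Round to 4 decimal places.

0.9419

Likelihoods P(X=2 | ·): I: 0.3456; II: 0.0576714.
Posterior ∝ prior × likelihood. Numerator for I: 0.73·0.3456 = 0.252288.
Normalizing constant: 0.73·0.3456 + 0.27·0.0576714 = 0.267859.
P(I | observation) = 0.252288 / 0.267859 = 0.941868.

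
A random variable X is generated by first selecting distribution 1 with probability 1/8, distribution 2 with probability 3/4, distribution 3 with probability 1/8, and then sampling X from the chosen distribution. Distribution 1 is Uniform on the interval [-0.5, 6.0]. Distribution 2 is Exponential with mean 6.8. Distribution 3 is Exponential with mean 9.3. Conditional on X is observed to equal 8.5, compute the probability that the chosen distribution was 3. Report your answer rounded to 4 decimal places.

Likelihoods f(8.5 | ·): 1: 0; 2: 0.0421331; 3: 0.0431103.
Posterior ∝ prior × likelihood. Numerator for 3: 0.125·0.0431103 = 0.00538879.
Normalizing constant: 0.125·0 + 0.75·0.0421331 + 0.125·0.0431103 = 0.0369886.
P(3 | observation) = 0.00538879 / 0.0369886 = 0.145688.

0.1457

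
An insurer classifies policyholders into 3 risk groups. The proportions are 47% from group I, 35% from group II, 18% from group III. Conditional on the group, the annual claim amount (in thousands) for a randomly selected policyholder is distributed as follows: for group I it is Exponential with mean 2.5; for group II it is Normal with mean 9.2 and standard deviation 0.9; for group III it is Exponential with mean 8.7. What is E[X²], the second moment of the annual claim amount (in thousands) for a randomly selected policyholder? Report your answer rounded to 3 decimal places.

For each component E[X²] = Var + (mean)², giving I: 12.5; II: 85.45; III: 151.38.
Overall E[X²] = 0.47·12.5 + 0.35·85.45 + 0.18·151.38 = 63.0309.

63.031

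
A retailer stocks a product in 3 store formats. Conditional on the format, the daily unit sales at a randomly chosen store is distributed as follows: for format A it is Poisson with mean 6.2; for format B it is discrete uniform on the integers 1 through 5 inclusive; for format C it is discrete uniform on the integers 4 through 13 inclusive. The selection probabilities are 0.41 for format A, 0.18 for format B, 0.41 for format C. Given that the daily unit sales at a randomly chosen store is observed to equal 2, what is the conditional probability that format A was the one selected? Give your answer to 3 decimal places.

0.308

Likelihoods P(X=2 | ·): A: 0.0390057; B: 0.2; C: 0.
Posterior ∝ prior × likelihood. Numerator for A: 0.41·0.0390057 = 0.0159923.
Normalizing constant: 0.41·0.0390057 + 0.18·0.2 + 0.41·0 = 0.0519923.
P(A | observation) = 0.0159923 / 0.0519923 = 0.30759.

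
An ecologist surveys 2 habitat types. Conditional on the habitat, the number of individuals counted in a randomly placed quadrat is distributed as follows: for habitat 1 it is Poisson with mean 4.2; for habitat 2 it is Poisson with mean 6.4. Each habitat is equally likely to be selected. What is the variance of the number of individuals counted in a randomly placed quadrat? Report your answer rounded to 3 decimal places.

6.510

Per component, 1: μ=4.2, E[X²]=21.84; 2: μ=6.4, E[X²]=47.36.
E[X] = 0.5·4.2 + 0.5·6.4 = 5.3.
E[X²] = 0.5·21.84 + 0.5·47.36 = 34.6.
Var(X) = E[X²] − (E[X])² = 34.6 − 28.09 = 6.51.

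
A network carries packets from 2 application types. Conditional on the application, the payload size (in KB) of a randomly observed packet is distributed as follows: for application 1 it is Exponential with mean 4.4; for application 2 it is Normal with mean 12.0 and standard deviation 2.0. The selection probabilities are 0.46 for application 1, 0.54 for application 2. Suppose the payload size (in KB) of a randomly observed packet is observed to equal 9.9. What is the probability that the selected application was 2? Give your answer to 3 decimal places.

Likelihoods f(9.9 | ·): 1: 0.0239544; 2: 0.114941.
Posterior ∝ prior × likelihood. Numerator for 2: 0.54·0.114941 = 0.0620682.
Normalizing constant: 0.46·0.0239544 + 0.54·0.114941 = 0.0730872.
P(2 | observation) = 0.0620682 / 0.0730872 = 0.849235.

0.849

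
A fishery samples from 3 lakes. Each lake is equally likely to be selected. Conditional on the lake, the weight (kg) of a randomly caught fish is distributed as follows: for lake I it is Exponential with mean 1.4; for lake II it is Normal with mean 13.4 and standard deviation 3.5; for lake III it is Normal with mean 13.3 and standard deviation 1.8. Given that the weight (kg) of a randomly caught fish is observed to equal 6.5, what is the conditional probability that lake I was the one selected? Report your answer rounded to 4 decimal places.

Likelihoods f(6.5 | ·): I: 0.00687867; II: 0.0163265; III: 0.00017644.
Posterior ∝ prior × likelihood. Numerator for I: 0.333333·0.00687867 = 0.00229289.
Normalizing constant: 0.333333·0.00687867 + 0.333333·0.0163265 + 0.333333·0.00017644 = 0.00779387.
P(I | observation) = 0.00229289 / 0.00779387 = 0.294192.

0.2942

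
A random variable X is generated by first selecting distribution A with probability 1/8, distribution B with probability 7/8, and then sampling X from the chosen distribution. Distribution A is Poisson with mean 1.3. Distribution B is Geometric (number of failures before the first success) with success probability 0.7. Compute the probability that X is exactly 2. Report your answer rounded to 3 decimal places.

Conditional on each component, P(X = 2): A: 0.230289; B: 0.063.
By total probability, P(X = 2) = 0.125·0.230289 + 0.875·0.063 = 0.0839112.

0.084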